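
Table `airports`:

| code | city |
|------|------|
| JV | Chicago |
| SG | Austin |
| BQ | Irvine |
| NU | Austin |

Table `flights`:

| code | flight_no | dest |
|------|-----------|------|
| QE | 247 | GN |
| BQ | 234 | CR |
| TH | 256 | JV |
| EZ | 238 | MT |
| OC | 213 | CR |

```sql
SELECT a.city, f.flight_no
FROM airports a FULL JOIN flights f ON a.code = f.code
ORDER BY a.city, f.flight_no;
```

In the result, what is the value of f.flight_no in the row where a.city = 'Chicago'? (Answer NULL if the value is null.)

FULL OUTER JOIN keeps every row from both sides; unmatched rows get NULL for the other side's columns.
Matching on a.code = f.code.
- code=JV: no f row matches, row kept with f columns NULL.
- code=SG: no f row matches, row kept with f columns NULL.
- code=BQ: 1 matching f row(s), so 1 row(s) emitted.
- code=NU: no f row matches, row kept with f columns NULL.
- 4 f row(s) had no a match → kept, a columns NULL.

NULL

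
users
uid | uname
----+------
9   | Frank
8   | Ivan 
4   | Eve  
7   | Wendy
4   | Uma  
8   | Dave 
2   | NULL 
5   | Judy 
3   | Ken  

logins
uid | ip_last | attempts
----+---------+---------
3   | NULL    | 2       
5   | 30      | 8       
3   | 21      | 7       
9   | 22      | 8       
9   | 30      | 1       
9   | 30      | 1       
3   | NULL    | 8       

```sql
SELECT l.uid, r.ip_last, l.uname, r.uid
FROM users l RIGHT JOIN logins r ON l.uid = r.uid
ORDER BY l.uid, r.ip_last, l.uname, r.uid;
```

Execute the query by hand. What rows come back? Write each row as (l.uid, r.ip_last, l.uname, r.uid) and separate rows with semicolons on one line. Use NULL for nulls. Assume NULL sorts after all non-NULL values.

(3, 21, Ken, 3); (3, NULL, Ken, 3); (3, NULL, Ken, 3); (5, 30, Judy, 5); (9, 22, Frank, 9); (9, 30, Frank, 9); (9, 30, Frank, 9)

RIGHT JOIN keeps every row from `logins`; unmatched rows get NULL for `users`'s columns.
Matching on l.uid = r.uid.
- uid=9: 3 matching r row(s), so 3 row(s) emitted.
- uid=8: no matching r row.
- uid=4: no matching r row.
- uid=7: no matching r row.
- uid=4: no matching r row.
- uid=8: no matching r row.
- uid=2: no matching r row.
- uid=5: 1 matching r row(s), so 1 row(s) emitted.
- uid=3: 3 matching r row(s), so 3 row(s) emitted.
- every r row matched at least one l row.
After projecting and ordering:
l.uid | r.ip_last | l.uname | r.uid
3 | 21 | Ken | 3
3 | NULL | Ken | 3
3 | NULL | Ken | 3
5 | 30 | Judy | 5
9 | 22 | Frank | 9
9 | 30 | Frank | 9
9 | 30 | Frank | 9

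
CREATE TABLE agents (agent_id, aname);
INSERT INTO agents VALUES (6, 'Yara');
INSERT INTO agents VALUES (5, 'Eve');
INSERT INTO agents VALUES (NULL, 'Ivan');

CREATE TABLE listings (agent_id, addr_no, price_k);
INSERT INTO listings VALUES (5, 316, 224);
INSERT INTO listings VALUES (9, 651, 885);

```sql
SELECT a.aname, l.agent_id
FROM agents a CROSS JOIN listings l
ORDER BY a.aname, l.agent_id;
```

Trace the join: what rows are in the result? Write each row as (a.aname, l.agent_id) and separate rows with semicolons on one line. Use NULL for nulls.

(Eve, 5); (Eve, 9); (Ivan, 5); (Ivan, 9); (Yara, 5); (Yara, 9)

CROSS JOIN pairs every row of `agents` with every row of `listings`: 3 × 2 = 6 rows.
After projecting and ordering:
a.aname | l.agent_id
Eve | 5
Eve | 9
Ivan | 5
Ivan | 9
Yara | 5
Yara | 9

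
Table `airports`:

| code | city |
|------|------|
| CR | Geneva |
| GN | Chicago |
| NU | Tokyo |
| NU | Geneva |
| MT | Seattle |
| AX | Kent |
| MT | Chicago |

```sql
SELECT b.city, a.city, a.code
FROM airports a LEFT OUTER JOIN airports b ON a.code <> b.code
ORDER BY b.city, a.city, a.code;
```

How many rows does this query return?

LEFT JOIN keeps every row from `airports a`; unmatched rows get NULL for `airports b`'s columns.
Matching on a.code <> b.code.
- code=CR: 6 matching b row(s), so 6 row(s) emitted.
- code=GN: 6 matching b row(s), so 6 row(s) emitted.
- code=NU: 5 matching b row(s), so 5 row(s) emitted.
- code=NU: 5 matching b row(s), so 5 row(s) emitted.
- code=MT: 5 matching b row(s), so 5 row(s) emitted.
- code=AX: 6 matching b row(s), so 6 row(s) emitted.
- code=MT: 5 matching b row(s), so 5 row(s) emitted.
Total: 38 rows.

38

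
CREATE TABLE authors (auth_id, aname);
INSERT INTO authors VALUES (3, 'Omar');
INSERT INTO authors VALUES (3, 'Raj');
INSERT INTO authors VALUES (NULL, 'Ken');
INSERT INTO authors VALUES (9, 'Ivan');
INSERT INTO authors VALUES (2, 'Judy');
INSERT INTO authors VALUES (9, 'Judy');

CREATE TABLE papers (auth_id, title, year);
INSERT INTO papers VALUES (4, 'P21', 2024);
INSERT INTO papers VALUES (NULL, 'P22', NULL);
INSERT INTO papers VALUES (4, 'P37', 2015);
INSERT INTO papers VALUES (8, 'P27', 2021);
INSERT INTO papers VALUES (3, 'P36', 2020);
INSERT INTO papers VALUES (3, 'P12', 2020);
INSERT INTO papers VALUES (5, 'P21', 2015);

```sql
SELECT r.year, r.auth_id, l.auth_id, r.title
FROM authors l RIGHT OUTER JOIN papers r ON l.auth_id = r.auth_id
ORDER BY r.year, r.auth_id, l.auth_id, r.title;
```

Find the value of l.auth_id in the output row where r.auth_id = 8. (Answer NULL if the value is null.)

NULL

RIGHT JOIN keeps every row from `papers`; unmatched rows get NULL for `authors`'s columns.
Matching on l.auth_id = r.auth_id. A NULL in a compared column never satisfies the condition.
- l[0] auth_id=3 → 2 match(es) in r → 2 row(s).
- l[1] auth_id=3 → 2 match(es) in r → 2 row(s).
- l[2] auth_id=NULL → no match.
- l[3] auth_id=9 → no match.
- l[4] auth_id=2 → no match.
- l[5] auth_id=9 → no match.
- plus 5 unmatched r row(s), each kept with NULL l columns.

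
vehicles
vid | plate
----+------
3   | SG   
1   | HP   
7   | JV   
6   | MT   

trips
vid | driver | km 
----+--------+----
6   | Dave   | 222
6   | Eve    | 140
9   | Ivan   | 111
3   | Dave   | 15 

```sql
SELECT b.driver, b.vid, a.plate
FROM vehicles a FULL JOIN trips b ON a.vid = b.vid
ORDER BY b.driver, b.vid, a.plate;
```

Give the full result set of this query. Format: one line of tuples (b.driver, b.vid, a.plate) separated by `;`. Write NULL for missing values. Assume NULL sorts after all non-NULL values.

(Dave, 3, SG); (Dave, 6, MT); (Eve, 6, MT); (Ivan, 9, NULL); (NULL, NULL, HP); (NULL, NULL, JV)

FULL OUTER JOIN keeps every row from both sides; unmatched rows get NULL for the other side's columns.
Matching on a.vid = b.vid.
- a (vid=3) pairs with 1 row(s) of b.
- a (vid=1) has no partner → padded with NULL.
- a (vid=7) has no partner → padded with NULL.
- a (vid=6) pairs with 2 row(s) of b.
- 1 row(s) from b found no a partner → padded with NULL.
After projecting and ordering:
b.driver | b.vid | a.plate
Dave | 3 | SG
Dave | 6 | MT
Eve | 6 | MT
Ivan | 9 | NULL
NULL | NULL | HP
NULL | NULL | JV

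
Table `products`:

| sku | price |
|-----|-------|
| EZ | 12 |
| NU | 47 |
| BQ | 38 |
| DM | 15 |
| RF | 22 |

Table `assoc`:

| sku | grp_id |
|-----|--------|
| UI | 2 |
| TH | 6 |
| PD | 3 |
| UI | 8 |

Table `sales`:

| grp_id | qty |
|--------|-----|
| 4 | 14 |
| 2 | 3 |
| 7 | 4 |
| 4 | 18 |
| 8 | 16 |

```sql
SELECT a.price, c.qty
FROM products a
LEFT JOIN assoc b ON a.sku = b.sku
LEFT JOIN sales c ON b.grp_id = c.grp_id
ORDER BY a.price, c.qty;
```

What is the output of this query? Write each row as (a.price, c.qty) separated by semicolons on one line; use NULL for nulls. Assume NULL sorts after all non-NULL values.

(12, NULL); (15, NULL); (22, NULL); (38, NULL); (47, NULL)

Evaluate left to right. First `products a LEFT JOIN assoc b` on sku: 5 row(s).
Then LEFT JOIN `sales c` on grp_id: each of those 5 rows is kept; rows whose b.grp_id has no match in c get NULL for c's columns.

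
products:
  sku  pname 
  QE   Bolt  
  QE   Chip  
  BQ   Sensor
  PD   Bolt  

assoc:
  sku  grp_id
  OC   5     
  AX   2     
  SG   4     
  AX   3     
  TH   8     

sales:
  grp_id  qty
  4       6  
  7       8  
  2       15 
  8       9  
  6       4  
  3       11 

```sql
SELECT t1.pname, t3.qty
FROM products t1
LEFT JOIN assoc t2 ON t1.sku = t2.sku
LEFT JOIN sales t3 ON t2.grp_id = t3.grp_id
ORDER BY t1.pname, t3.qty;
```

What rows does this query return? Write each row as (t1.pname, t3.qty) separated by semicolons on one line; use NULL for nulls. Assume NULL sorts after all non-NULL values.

Evaluate left to right. First `products t1 LEFT JOIN assoc t2` on sku: 4 row(s).
Then LEFT JOIN `sales t3` on grp_id: each of those 4 rows is kept; rows whose t2.grp_id has no match in t3 get NULL for t3's columns.

(Bolt, NULL); (Bolt, NULL); (Chip, NULL); (Sensor, NULL)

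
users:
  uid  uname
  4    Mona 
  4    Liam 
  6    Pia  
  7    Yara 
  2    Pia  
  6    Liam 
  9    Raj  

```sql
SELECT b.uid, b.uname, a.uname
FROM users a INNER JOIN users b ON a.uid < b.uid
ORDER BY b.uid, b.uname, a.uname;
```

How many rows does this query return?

19

INNER JOIN keeps only pairs where the ON condition holds.
Matching on a.uid < b.uid.
- uid=4: 4 matching b row(s), so 4 row(s) emitted.
- uid=4: 4 matching b row(s), so 4 row(s) emitted.
- uid=6: 2 matching b row(s), so 2 row(s) emitted.
- uid=7: 1 matching b row(s), so 1 row(s) emitted.
- uid=2: 6 matching b row(s), so 6 row(s) emitted.
- uid=6: 2 matching b row(s), so 2 row(s) emitted.
- uid=9: no matching b row, dropped.
Total: 19 rows.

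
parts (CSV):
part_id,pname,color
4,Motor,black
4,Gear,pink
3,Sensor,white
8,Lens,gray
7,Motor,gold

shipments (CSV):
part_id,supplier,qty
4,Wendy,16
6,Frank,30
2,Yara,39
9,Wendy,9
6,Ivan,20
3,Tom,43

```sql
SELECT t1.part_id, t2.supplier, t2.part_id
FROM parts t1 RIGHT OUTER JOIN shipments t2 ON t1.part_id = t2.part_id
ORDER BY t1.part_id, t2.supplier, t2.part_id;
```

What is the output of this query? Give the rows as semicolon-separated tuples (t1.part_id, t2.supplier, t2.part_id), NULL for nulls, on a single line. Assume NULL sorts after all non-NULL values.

(3, Tom, 3); (4, Wendy, 4); (4, Wendy, 4); (NULL, Frank, 6); (NULL, Ivan, 6); (NULL, Wendy, 9); (NULL, Yara, 2)

RIGHT JOIN keeps every row from `shipments`; unmatched rows get NULL for `parts`'s columns.
Matching on t1.part_id = t2.part_id.
Matched pairs: 3; unmatched t2 rows kept: 4.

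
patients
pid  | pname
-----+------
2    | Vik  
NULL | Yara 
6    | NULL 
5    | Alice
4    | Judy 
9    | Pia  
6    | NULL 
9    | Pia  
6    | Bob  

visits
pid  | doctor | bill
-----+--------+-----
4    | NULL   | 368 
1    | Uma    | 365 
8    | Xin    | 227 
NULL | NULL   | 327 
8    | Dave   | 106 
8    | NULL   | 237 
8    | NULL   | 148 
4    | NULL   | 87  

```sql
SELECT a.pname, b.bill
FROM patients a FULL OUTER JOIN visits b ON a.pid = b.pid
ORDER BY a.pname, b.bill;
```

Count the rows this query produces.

16

FULL OUTER JOIN keeps every row from both sides; unmatched rows get NULL for the other side's columns.
Matching on a.pid = b.pid. A NULL in a compared column never satisfies the condition.
- pid=2: no b row matches, row kept with b columns NULL.
- pid=NULL: no b row matches, row kept with b columns NULL.
- pid=6: no b row matches, row kept with b columns NULL.
- pid=5: no b row matches, row kept with b columns NULL.
- pid=4: 2 matching b row(s), so 2 row(s) emitted.
- pid=9: no b row matches, row kept with b columns NULL.
- pid=6: no b row matches, row kept with b columns NULL.
- pid=9: no b row matches, row kept with b columns NULL.
- pid=6: no b row matches, row kept with b columns NULL.
- plus 6 unmatched b row(s), each kept with NULL a columns.
Total: 2 matched + 14 padded = 16 rows.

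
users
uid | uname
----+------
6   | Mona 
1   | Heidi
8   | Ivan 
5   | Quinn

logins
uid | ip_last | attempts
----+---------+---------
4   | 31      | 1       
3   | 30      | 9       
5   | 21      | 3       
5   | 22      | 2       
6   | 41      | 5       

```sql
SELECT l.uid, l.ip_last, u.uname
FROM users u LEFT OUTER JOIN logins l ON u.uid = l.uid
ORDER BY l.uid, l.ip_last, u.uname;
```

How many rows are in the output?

LEFT JOIN keeps every row from `users`; unmatched rows get NULL for `logins`'s columns.
Matching on u.uid = l.uid.
Matched pairs: 3; unmatched u rows kept: 2.
Total: 3 matched + 2 padded = 5 rows.

5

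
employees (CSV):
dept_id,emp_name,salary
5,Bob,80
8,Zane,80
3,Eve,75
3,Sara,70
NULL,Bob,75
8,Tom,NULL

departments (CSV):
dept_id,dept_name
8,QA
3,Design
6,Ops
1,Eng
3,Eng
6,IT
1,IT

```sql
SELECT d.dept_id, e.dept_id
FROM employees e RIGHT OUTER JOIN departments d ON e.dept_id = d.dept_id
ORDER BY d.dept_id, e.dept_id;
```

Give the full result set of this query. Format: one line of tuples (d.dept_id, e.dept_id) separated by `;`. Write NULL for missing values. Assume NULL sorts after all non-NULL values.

(1, NULL); (1, NULL); (3, 3); (3, 3); (3, 3); (3, 3); (6, NULL); (6, NULL); (8, 8); (8, 8)

RIGHT JOIN keeps every row from `departments`; unmatched rows get NULL for `employees`'s columns.
Matching on e.dept_id = d.dept_id. A NULL in a compared column never satisfies the condition.
- dept_id=5: no matching d row.
- dept_id=8: 1 matching d row(s), so 1 row(s) emitted.
- dept_id=3: 2 matching d row(s), so 2 row(s) emitted.
- dept_id=3: 2 matching d row(s), so 2 row(s) emitted.
- dept_id=NULL: no matching d row.
- dept_id=8: 1 matching d row(s), so 1 row(s) emitted.
- 4 d row(s) had no e match → kept, e columns NULL.
After projecting and ordering:
d.dept_id | e.dept_id
1 | NULL
1 | NULL
3 | 3
3 | 3
3 | 3
3 | 3
6 | NULL
6 | NULL
8 | 8
8 | 8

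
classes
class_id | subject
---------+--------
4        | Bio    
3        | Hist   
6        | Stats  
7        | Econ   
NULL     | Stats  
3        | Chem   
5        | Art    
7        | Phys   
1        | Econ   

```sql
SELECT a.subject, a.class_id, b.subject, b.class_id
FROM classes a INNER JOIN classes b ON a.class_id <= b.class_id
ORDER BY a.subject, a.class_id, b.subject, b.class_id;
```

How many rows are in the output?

38

INNER JOIN keeps only pairs where the ON condition holds.
Matching on a.class_id <= b.class_id. A NULL in a compared column never satisfies the condition.
Matched pairs: 38.
Total: 38 rows.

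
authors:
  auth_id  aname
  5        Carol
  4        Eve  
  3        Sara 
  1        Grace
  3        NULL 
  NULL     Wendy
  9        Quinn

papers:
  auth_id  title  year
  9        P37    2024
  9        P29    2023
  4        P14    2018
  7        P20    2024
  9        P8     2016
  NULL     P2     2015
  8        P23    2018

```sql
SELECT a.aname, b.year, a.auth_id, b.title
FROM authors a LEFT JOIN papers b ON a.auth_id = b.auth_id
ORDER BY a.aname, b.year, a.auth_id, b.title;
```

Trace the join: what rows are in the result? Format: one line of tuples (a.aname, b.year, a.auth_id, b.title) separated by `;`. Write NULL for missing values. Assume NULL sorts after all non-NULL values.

(Carol, NULL, 5, NULL); (Eve, 2018, 4, P14); (Grace, NULL, 1, NULL); (Quinn, 2016, 9, P8); (Quinn, 2023, 9, P29); (Quinn, 2024, 9, P37); (Sara, NULL, 3, NULL); (Wendy, NULL, NULL, NULL); (NULL, NULL, 3, NULL)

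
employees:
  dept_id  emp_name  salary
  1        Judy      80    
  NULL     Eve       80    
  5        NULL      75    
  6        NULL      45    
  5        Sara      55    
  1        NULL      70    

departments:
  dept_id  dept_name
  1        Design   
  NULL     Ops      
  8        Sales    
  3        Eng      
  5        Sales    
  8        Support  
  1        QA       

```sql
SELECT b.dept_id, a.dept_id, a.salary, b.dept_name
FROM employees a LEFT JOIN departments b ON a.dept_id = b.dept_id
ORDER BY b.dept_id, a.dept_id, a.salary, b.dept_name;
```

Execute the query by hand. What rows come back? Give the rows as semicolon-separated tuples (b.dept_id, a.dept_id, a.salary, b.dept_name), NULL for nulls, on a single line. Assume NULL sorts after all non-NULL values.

(1, 1, 70, Design); (1, 1, 70, QA); (1, 1, 80, Design); (1, 1, 80, QA); (5, 5, 55, Sales); (5, 5, 75, Sales); (NULL, 6, 45, NULL); (NULL, NULL, 80, NULL)

LEFT JOIN keeps every row from `employees`; unmatched rows get NULL for `departments`'s columns.
Matching on a.dept_id = b.dept_id. A NULL in a compared column never satisfies the condition.
Matched pairs: 6; unmatched a rows kept: 2.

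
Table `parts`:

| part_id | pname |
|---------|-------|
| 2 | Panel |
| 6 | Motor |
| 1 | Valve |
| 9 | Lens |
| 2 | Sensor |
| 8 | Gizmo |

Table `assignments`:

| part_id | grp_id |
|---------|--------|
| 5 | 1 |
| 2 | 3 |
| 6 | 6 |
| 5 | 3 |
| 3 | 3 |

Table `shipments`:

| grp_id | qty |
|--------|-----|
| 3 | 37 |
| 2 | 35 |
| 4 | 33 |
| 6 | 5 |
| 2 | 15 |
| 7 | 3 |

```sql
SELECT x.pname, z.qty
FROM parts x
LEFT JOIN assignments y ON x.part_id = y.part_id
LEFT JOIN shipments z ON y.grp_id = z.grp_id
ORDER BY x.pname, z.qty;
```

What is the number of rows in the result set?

6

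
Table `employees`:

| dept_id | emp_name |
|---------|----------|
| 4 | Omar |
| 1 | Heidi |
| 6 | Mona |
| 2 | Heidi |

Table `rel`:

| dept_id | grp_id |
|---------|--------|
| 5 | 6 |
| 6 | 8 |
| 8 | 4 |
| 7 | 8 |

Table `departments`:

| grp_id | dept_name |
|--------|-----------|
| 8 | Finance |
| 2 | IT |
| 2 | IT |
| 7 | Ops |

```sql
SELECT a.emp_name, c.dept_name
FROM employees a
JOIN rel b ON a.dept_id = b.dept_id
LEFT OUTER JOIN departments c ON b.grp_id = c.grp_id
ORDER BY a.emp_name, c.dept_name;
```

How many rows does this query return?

Joins associate left-to-right: employees INNER JOIN rel on dept_id gives 1 intermediate row(s).
Then LEFT JOIN `departments c` on grp_id: each of those 1 rows is kept; rows whose b.grp_id has no match in c get NULL for c's columns.
Result: 1 row(s).

1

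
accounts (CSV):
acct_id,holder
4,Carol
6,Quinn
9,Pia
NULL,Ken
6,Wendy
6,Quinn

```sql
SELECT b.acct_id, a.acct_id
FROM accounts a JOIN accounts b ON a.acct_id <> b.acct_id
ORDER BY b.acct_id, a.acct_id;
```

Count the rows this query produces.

14

INNER JOIN keeps only pairs where the ON condition holds.
Matching on a.acct_id <> b.acct_id. A NULL in a compared column never satisfies the condition.
Matched pairs: 14.
Total: 14 rows.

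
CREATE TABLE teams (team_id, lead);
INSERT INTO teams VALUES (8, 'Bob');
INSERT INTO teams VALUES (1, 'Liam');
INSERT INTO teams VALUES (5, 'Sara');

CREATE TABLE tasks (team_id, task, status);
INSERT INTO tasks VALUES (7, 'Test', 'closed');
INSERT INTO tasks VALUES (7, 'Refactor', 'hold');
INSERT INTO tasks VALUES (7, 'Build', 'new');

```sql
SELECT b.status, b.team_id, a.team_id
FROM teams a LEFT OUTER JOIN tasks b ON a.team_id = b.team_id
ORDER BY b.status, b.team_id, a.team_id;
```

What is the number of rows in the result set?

3

LEFT JOIN keeps every row from `teams`; unmatched rows get NULL for `tasks`'s columns.
Matching on a.team_id = b.team_id.
- a (team_id=8) has no partner → padded with NULL.
- a (team_id=1) has no partner → padded with NULL.
- a (team_id=5) has no partner → padded with NULL.
Total: 0 matched + 3 padded = 3 rows.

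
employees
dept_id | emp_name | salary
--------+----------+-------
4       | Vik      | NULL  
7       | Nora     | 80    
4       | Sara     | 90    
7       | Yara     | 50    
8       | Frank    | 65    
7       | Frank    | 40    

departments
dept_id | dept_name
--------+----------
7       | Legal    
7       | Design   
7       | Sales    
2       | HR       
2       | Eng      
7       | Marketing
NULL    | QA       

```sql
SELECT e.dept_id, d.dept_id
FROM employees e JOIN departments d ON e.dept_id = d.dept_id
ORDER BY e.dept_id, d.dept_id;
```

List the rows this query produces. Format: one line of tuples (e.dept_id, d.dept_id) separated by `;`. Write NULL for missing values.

INNER JOIN keeps only pairs where the ON condition holds.
Matching on e.dept_id = d.dept_id. A NULL in a compared column never satisfies the condition.
- e row (dept_id=4): no match → dropped.
- e row (dept_id=7): matches 4 d row(s) → 4 output row(s).
- e row (dept_id=4): no match → dropped.
- e row (dept_id=7): matches 4 d row(s) → 4 output row(s).
- e row (dept_id=8): no match → dropped.
- e row (dept_id=7): matches 4 d row(s) → 4 output row(s).

(7, 7); (7, 7); (7, 7); (7, 7); (7, 7); (7, 7); (7, 7); (7, 7); (7, 7); (7, 7); (7, 7); (7, 7)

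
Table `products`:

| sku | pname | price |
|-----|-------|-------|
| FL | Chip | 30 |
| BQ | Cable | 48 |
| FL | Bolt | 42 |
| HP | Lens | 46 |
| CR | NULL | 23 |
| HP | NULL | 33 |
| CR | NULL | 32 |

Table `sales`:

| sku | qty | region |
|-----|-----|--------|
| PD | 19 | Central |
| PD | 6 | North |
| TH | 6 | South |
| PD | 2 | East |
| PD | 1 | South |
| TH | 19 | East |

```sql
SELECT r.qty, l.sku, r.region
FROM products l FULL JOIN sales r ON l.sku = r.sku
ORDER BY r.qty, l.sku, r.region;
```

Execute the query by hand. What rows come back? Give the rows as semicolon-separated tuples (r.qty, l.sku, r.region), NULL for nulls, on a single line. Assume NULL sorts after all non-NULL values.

FULL OUTER JOIN keeps every row from both sides; unmatched rows get NULL for the other side's columns.
Matching on l.sku = r.sku.
- l row (sku=FL): no match → kept, r columns NULL.
- l row (sku=BQ): no match → kept, r columns NULL.
- l row (sku=FL): no match → kept, r columns NULL.
- l row (sku=HP): no match → kept, r columns NULL.
- l row (sku=CR): no match → kept, r columns NULL.
- l row (sku=HP): no match → kept, r columns NULL.
- l row (sku=CR): no match → kept, r columns NULL.
- 6 row(s) from r found no l partner → padded with NULL.

(1, NULL, South); (2, NULL, East); (6, NULL, North); (6, NULL, South); (19, NULL, Central); (19, NULL, East); (NULL, BQ, NULL); (NULL, CR, NULL); (NULL, CR, NULL); (NULL, FL, NULL); (NULL, FL, NULL); (NULL, HP, NULL); (NULL, HP, NULL)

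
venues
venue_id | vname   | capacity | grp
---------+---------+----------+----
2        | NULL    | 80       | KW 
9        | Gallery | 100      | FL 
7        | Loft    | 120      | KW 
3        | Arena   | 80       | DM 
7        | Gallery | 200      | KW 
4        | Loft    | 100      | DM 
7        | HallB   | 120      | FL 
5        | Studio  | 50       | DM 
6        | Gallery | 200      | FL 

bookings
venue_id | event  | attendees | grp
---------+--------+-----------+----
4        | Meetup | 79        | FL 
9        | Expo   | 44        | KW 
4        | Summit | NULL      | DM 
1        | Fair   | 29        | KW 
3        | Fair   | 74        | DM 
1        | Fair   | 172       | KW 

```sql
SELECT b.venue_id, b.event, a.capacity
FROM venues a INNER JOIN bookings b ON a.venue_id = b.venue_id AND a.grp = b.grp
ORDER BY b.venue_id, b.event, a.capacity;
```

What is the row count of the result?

2

INNER JOIN keeps only pairs where the ON condition holds.
Matching on a.venue_id = b.venue_id AND a.grp = b.grp.
Matched pairs: 2.
Total: 2 rows.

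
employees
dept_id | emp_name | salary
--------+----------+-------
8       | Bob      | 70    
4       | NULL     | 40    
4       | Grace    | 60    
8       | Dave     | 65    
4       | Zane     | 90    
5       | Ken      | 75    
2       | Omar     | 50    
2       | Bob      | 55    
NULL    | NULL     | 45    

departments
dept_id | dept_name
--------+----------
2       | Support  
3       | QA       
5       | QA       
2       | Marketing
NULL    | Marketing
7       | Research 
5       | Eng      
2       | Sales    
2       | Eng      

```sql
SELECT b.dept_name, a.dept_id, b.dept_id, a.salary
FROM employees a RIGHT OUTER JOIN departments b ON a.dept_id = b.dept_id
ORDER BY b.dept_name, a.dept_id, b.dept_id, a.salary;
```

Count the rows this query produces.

13

RIGHT JOIN keeps every row from `departments`; unmatched rows get NULL for `employees`'s columns.
Matching on a.dept_id = b.dept_id. A NULL in a compared column never satisfies the condition.
- a (dept_id=8) has no partner in b.
- a (dept_id=4) has no partner in b.
- a (dept_id=4) has no partner in b.
- a (dept_id=8) has no partner in b.
- a (dept_id=4) has no partner in b.
- a (dept_id=5) pairs with 2 row(s) of b.
- a (dept_id=2) pairs with 4 row(s) of b.
- a (dept_id=2) pairs with 4 row(s) of b.
- a (dept_id=NULL) has no partner in b.
- 3 b row(s) had no a match → kept, a columns NULL.
Total: 10 matched + 3 padded = 13 rows.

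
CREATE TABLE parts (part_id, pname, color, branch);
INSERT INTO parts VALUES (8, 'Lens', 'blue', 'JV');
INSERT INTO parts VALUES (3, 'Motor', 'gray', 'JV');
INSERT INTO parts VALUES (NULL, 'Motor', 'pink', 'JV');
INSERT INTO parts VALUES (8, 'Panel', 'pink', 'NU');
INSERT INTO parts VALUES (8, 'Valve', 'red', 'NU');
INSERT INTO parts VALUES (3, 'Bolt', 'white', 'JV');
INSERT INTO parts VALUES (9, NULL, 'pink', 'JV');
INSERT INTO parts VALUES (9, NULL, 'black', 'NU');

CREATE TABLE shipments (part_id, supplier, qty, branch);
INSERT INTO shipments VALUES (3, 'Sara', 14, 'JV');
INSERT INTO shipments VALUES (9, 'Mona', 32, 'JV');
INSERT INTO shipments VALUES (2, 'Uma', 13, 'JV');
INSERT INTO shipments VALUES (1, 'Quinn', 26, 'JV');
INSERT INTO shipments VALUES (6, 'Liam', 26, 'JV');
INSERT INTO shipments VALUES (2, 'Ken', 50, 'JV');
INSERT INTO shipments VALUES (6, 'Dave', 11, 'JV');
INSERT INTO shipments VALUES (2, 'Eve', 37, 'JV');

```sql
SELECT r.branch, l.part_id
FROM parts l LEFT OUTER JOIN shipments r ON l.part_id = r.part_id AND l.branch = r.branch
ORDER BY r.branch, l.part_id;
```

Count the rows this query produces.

8

LEFT JOIN keeps every row from `parts`; unmatched rows get NULL for `shipments`'s columns.
Matching on l.part_id = r.part_id AND l.branch = r.branch. A NULL in a compared column never satisfies the condition.
Matched pairs: 3; unmatched l rows kept: 5.
Total: 3 matched + 5 padded = 8 rows.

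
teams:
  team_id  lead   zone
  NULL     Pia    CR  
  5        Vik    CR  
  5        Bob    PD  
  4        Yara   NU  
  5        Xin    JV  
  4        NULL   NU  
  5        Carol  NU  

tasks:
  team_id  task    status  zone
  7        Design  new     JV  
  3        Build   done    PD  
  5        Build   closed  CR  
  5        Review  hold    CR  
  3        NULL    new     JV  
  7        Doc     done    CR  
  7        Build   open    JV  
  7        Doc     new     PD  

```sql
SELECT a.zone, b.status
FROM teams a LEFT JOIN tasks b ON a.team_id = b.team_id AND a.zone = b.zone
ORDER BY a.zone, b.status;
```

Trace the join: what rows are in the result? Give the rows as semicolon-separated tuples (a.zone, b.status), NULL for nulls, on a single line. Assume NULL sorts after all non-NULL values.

(CR, closed); (CR, hold); (CR, NULL); (JV, NULL); (NU, NULL); (NU, NULL); (NU, NULL); (PD, NULL)

LEFT JOIN keeps every row from `teams`; unmatched rows get NULL for `tasks`'s columns.
Matching on a.team_id = b.team_id AND a.zone = b.zone. A NULL in a compared column never satisfies the condition.
Matched pairs: 2; unmatched a rows kept: 6.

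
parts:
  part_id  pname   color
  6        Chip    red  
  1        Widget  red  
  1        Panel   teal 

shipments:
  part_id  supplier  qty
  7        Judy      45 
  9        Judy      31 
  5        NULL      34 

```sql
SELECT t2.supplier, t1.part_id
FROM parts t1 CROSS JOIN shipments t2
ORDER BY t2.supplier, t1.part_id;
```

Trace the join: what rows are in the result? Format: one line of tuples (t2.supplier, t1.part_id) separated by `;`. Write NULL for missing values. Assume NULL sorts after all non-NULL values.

(Judy, 1); (Judy, 1); (Judy, 1); (Judy, 1); (Judy, 6); (Judy, 6); (NULL, 1); (NULL, 1); (NULL, 6)

CROSS JOIN pairs every row of `parts` with every row of `shipments`: 3 × 3 = 9 rows.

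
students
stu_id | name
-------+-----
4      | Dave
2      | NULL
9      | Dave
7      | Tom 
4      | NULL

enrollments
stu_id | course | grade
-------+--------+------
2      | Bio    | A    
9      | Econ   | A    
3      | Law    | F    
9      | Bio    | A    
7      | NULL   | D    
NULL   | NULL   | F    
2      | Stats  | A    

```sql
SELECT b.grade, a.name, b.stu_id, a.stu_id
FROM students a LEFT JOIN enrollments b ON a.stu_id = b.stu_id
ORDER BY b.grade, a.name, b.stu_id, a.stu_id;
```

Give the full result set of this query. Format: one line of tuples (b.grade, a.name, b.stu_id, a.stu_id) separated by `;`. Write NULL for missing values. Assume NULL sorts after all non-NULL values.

LEFT JOIN keeps every row from `students`; unmatched rows get NULL for `enrollments`'s columns.
Matching on a.stu_id = b.stu_id. A NULL in a compared column never satisfies the condition.
Matched pairs: 5; unmatched a rows kept: 2.

(A, Dave, 9, 9); (A, Dave, 9, 9); (A, NULL, 2, 2); (A, NULL, 2, 2); (D, Tom, 7, 7); (NULL, Dave, NULL, 4); (NULL, NULL, NULL, 4)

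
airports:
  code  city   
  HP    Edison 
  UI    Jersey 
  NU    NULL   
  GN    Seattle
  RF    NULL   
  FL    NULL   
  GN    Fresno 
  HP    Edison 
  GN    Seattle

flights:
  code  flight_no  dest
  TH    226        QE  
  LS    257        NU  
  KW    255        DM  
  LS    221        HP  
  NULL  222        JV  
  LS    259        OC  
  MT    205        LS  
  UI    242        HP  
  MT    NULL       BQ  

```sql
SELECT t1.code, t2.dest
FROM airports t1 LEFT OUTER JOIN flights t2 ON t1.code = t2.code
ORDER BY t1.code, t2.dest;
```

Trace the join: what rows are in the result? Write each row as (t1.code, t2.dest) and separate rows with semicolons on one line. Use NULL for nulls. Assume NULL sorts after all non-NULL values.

(FL, NULL); (GN, NULL); (GN, NULL); (GN, NULL); (HP, NULL); (HP, NULL); (NU, NULL); (RF, NULL); (UI, HP)

LEFT JOIN keeps every row from `airports`; unmatched rows get NULL for `flights`'s columns.
Matching on t1.code = t2.code. A NULL in a compared column never satisfies the condition.
Matched pairs: 1; unmatched t1 rows kept: 8.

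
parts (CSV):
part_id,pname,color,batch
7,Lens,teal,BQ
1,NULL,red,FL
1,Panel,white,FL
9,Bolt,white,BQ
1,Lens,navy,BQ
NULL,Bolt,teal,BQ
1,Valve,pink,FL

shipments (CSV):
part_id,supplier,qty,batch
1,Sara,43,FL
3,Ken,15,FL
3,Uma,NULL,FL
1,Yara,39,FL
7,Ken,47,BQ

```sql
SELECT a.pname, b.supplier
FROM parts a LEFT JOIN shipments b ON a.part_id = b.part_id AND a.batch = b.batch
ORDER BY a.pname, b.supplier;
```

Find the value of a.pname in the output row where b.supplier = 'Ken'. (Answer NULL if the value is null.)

Lens

LEFT JOIN keeps every row from `parts`; unmatched rows get NULL for `shipments`'s columns.
Matching on a.part_id = b.part_id AND a.batch = b.batch. A NULL in a compared column never satisfies the condition.
- a[0] part_id=7, batch=BQ → 1 match(es) in b → 1 row(s).
- a[1] part_id=1, batch=FL → 2 match(es) in b → 2 row(s).
- a[2] part_id=1, batch=FL → 2 match(es) in b → 2 row(s).
- a[3] part_id=9, batch=BQ → no match; kept with NULLs on the b side.
- a[4] part_id=1, batch=BQ → no match; kept with NULLs on the b side.
- a[5] part_id=NULL, batch=BQ → no match; kept with NULLs on the b side.
- a[6] part_id=1, batch=FL → 2 match(es) in b → 2 row(s).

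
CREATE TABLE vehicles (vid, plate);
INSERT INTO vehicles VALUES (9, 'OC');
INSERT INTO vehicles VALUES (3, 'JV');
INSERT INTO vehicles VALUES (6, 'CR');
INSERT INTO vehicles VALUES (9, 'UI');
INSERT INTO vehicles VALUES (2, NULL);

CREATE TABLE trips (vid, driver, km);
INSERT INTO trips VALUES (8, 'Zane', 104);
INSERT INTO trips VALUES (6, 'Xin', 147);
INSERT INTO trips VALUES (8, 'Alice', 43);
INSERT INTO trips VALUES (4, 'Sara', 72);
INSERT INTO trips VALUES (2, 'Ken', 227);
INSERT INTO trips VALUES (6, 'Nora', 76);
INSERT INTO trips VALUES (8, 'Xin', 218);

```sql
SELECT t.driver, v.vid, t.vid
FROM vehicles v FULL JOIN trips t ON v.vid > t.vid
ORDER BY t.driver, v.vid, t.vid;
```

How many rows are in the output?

18

FULL OUTER JOIN keeps every row from both sides; unmatched rows get NULL for the other side's columns.
Matching on v.vid > t.vid.
Matched pairs: 17; unmatched v rows kept: 1; unmatched t rows kept: 0.
Total: 17 matched + 1 padded = 18 rows.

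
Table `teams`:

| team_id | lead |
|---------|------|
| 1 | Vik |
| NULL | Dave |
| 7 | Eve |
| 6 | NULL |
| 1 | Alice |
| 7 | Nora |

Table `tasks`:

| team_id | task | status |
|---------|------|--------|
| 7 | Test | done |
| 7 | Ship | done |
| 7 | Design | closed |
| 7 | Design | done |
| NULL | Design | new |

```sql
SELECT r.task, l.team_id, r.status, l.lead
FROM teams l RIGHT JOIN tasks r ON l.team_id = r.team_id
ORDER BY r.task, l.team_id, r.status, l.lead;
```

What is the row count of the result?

RIGHT JOIN keeps every row from `tasks`; unmatched rows get NULL for `teams`'s columns.
Matching on l.team_id = r.team_id. A NULL in a compared column never satisfies the condition.
- l (team_id=1) has no partner in r.
- l (team_id=NULL) has no partner in r.
- l (team_id=7) pairs with 4 row(s) of r.
- l (team_id=6) has no partner in r.
- l (team_id=1) has no partner in r.
- l (team_id=7) pairs with 4 row(s) of r.
- plus 1 unmatched r row(s), each kept with NULL l columns.
Total: 8 matched + 1 padded = 9 rows.

9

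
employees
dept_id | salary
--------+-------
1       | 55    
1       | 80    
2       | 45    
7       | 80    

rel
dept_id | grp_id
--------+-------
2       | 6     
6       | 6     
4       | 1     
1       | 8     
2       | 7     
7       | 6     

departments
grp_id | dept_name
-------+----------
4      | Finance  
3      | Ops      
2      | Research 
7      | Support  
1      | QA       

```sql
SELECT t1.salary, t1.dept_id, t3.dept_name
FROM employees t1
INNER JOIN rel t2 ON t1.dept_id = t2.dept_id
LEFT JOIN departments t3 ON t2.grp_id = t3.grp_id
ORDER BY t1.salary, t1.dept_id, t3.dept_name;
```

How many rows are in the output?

5

Evaluate left to right. First `employees t1 INNER JOIN rel t2` on dept_id: 5 row(s).
Then LEFT JOIN `departments t3` on grp_id: each of those 5 rows is kept; rows whose t2.grp_id has no match in t3 get NULL for t3's columns.
Result: 5 row(s).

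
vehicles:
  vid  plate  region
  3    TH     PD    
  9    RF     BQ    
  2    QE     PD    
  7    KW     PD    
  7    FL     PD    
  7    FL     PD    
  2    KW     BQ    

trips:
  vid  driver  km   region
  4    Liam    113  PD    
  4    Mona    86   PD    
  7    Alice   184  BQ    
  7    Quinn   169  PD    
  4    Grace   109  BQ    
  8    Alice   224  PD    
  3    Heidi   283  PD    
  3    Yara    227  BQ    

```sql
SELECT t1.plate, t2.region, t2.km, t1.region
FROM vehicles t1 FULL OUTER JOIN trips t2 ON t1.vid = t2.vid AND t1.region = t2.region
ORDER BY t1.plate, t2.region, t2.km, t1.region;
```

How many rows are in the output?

13

FULL OUTER JOIN keeps every row from both sides; unmatched rows get NULL for the other side's columns.
Matching on t1.vid = t2.vid AND t1.region = t2.region.
- t1[0] vid=3, region=PD → 1 match(es) in t2 → 1 row(s).
- t1[1] vid=9, region=BQ → no match; kept with NULLs on the t2 side.
- t1[2] vid=2, region=PD → no match; kept with NULLs on the t2 side.
- t1[3] vid=7, region=PD → 1 match(es) in t2 → 1 row(s).
- t1[4] vid=7, region=PD → 1 match(es) in t2 → 1 row(s).
- t1[5] vid=7, region=PD → 1 match(es) in t2 → 1 row(s).
- t1[6] vid=2, region=BQ → no match; kept with NULLs on the t2 side.
- 6 row(s) from t2 found no t1 partner → padded with NULL.
Total: 4 matched + 9 padded = 13 rows.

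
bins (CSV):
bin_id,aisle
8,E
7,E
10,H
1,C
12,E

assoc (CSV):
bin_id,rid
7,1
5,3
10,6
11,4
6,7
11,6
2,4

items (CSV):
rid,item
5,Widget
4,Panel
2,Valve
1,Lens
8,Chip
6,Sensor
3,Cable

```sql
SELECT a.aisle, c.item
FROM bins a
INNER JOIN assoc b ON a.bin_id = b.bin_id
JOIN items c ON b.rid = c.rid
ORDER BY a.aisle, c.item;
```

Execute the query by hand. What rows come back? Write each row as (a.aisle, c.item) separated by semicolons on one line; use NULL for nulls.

Evaluate left to right. First `bins a INNER JOIN assoc b` on bin_id: 2 row(s).
Then INNER JOIN `items c` on rid: keep only rows whose b.rid appears in c.

(E, Lens); (H, Sensor)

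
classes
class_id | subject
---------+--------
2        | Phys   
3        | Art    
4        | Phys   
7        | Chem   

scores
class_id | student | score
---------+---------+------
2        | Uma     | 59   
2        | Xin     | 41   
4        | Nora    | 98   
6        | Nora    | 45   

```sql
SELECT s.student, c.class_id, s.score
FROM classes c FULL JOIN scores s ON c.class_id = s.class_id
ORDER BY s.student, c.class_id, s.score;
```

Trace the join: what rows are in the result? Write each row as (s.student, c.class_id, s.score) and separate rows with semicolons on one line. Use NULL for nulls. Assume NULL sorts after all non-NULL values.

(Nora, 4, 98); (Nora, NULL, 45); (Uma, 2, 59); (Xin, 2, 41); (NULL, 3, NULL); (NULL, 7, NULL)

FULL OUTER JOIN keeps every row from both sides; unmatched rows get NULL for the other side's columns.
Matching on c.class_id = s.class_id.
- class_id=2: 2 matching s row(s), so 2 row(s) emitted.
- class_id=3: no s row matches, row kept with s columns NULL.
- class_id=4: 1 matching s row(s), so 1 row(s) emitted.
- class_id=7: no s row matches, row kept with s columns NULL.
- 1 s row(s) had no c match → kept, c columns NULL.
After projecting and ordering:
s.student | c.class_id | s.score
Nora | 4 | 98
Nora | NULL | 45
Uma | 2 | 59
Xin | 2 | 41
NULL | 3 | NULL
NULL | 7 | NULL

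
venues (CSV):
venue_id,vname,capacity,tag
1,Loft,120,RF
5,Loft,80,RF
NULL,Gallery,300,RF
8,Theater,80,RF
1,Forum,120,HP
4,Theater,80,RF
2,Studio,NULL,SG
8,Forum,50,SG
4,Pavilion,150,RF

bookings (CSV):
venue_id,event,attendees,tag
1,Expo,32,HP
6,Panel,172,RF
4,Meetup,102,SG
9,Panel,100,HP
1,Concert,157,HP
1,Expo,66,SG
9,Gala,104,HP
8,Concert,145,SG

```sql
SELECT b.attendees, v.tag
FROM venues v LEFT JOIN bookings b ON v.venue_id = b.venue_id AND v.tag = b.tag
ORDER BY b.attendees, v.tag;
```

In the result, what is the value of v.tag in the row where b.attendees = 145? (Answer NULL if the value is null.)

SG

LEFT JOIN keeps every row from `venues`; unmatched rows get NULL for `bookings`'s columns.
Matching on v.venue_id = b.venue_id AND v.tag = b.tag. A NULL in a compared column never satisfies the condition.
- venue_id=1, tag=RF: no b row matches, row kept with b columns NULL.
- venue_id=5, tag=RF: no b row matches, row kept with b columns NULL.
- venue_id=NULL, tag=RF: no b row matches, row kept with b columns NULL.
- venue_id=8, tag=RF: no b row matches, row kept with b columns NULL.
- venue_id=1, tag=HP: 2 matching b row(s), so 2 row(s) emitted.
- venue_id=4, tag=RF: no b row matches, row kept with b columns NULL.
- venue_id=2, tag=SG: no b row matches, row kept with b columns NULL.
- venue_id=8, tag=SG: 1 matching b row(s), so 1 row(s) emitted.
- venue_id=4, tag=RF: no b row matches, row kept with b columns NULL.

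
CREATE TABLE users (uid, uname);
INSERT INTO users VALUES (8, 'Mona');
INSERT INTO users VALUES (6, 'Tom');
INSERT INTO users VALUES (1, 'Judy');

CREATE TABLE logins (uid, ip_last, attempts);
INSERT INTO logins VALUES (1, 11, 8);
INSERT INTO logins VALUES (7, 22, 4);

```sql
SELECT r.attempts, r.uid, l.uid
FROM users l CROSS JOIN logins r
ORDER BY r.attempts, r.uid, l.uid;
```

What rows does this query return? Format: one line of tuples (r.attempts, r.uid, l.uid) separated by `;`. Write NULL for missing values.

CROSS JOIN pairs every row of `users` with every row of `logins`: 3 × 2 = 6 rows.

(4, 7, 1); (4, 7, 6); (4, 7, 8); (8, 1, 1); (8, 1, 6); (8, 1, 8)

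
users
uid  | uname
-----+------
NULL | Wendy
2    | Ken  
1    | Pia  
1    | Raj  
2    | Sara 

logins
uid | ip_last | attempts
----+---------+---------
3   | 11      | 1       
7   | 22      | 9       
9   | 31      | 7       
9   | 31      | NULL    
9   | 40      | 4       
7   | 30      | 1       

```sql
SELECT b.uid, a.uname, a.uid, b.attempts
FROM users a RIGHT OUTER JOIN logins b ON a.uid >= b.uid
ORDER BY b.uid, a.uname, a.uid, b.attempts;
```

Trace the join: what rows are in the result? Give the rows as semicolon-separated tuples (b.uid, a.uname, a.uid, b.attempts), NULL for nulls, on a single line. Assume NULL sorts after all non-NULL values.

RIGHT JOIN keeps every row from `logins`; unmatched rows get NULL for `users`'s columns.
Matching on a.uid >= b.uid. A NULL in a compared column never satisfies the condition.
- a row (uid=NULL): no match.
- a row (uid=2): no match.
- a row (uid=1): no match.
- a row (uid=1): no match.
- a row (uid=2): no match.
- plus 6 unmatched b row(s), each kept with NULL a columns.
After projecting and ordering:
b.uid | a.uname | a.uid | b.attempts
3 | NULL | NULL | 1
7 | NULL | NULL | 1
7 | NULL | NULL | 9
9 | NULL | NULL | 4
9 | NULL | NULL | 7
9 | NULL | NULL | NULL

(3, NULL, NULL, 1); (7, NULL, NULL, 1); (7, NULL, NULL, 9); (9, NULL, NULL, 4); (9, NULL, NULL, 7); (9, NULL, NULL, NULL)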